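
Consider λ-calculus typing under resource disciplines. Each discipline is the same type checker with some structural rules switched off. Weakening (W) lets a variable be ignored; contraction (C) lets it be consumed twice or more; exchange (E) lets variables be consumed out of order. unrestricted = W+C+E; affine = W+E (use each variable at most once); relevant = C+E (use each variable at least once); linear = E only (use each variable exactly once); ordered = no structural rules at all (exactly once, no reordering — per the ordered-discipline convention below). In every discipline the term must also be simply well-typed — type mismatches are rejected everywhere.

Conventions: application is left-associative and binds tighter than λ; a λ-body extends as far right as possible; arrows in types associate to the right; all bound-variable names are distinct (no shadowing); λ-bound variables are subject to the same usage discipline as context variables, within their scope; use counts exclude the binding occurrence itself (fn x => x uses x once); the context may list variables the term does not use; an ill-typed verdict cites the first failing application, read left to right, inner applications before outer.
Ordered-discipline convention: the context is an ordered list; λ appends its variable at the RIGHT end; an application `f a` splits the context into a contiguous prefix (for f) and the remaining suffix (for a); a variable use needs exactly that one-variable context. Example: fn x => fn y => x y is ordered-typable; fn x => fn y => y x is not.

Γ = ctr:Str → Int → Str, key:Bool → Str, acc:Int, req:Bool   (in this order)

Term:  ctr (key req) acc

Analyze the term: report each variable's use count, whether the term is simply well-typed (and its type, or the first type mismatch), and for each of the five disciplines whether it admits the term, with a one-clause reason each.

counts: ctr: 1×; key: 1×; acc: 1×; req: 1×
use order (left to right): ctr, key, req, acc
typing: the term checks, with type Str
ordered: ✗, no contiguous prefix/suffix split fits ctr, key, req, acc
linear: ✓, single use per variable (ctr, key, acc, req)
affine: ✓, none of ctr, key, acc, req used more than once
relevant: ✓, every one of ctr, key, acc, req appears
unrestricted: ✓, simply typable at Str; W, C, E all held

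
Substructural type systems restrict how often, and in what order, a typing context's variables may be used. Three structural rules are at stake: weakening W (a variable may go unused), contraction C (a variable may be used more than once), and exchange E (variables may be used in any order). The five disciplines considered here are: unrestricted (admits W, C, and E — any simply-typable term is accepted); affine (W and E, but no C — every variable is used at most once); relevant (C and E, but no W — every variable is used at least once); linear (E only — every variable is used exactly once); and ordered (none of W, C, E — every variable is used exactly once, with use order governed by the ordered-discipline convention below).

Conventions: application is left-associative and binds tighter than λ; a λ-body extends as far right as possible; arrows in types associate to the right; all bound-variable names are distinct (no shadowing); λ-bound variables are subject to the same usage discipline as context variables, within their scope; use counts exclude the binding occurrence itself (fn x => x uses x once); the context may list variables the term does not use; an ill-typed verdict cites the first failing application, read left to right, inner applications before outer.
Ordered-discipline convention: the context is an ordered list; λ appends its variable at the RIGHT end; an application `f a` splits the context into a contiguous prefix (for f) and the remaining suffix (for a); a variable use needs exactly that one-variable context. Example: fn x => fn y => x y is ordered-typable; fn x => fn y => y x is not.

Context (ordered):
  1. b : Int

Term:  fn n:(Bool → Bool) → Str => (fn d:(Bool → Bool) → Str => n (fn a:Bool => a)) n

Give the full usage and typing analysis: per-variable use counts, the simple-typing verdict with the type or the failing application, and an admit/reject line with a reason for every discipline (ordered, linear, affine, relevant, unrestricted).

counts: b: 0×, n (λ-bound): 2×, d (λ-bound): 0×, a (λ-bound): 1×
left-to-right use order: n, a, n
typing: well-typed — term : ((Bool → Bool) → Str) → Str
ordered: ✗ — repeated use of n ×2; b, d never used (weakening)
linear: ✗ — repeated use of n ×2; b, d never used (weakening)
affine: ✗ — repeated use of n ×2
relevant: ✗ — b, d never used (weakening)
unrestricted: ✓ — simply typable at ((Bool → Bool) → Str) → Str; W, C, E all held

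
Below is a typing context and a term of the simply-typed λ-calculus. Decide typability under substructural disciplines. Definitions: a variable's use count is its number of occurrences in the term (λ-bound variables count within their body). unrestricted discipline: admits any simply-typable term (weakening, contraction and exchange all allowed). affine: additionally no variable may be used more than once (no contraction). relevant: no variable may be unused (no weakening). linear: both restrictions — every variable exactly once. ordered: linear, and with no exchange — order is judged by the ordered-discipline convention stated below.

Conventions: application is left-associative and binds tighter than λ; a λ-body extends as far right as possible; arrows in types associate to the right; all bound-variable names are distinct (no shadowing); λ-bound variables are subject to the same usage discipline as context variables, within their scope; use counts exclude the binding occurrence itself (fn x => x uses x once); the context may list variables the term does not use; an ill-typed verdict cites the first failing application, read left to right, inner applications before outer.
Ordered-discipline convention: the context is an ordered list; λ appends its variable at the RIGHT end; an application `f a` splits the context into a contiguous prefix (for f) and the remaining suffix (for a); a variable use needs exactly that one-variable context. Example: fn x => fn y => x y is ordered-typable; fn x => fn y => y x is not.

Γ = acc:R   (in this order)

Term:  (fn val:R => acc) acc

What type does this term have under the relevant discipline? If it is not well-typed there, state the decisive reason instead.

not well-typed under relevant — unused: val — weakening required
usage: acc=2, val (bound)=0
use order (left to right): acc, acc
typing: well-typed at R
across the five disciplines: ordered ✗ | linear ✗ | affine ✗ | relevant ✗ | unrestricted ✓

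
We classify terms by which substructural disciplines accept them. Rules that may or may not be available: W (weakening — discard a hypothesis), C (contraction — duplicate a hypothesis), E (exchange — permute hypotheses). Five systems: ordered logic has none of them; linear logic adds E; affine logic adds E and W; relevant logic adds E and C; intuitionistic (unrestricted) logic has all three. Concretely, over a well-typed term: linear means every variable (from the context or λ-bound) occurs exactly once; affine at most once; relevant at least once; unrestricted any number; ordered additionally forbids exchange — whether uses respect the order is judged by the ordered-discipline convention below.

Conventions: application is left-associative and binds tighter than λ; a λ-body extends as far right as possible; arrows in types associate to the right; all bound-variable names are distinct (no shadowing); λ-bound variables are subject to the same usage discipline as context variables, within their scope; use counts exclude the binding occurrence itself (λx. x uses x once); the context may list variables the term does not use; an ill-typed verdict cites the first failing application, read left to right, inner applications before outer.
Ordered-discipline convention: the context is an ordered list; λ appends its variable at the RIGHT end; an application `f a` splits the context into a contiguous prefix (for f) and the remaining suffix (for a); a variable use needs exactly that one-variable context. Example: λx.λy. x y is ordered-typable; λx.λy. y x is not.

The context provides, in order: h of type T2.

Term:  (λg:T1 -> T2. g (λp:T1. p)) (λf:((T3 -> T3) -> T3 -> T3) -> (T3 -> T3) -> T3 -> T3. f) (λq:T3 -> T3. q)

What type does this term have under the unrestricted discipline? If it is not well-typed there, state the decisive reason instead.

not well-typed under unrestricted — fails simple typing
usage: h: 0, g (bound): 1, p (bound): 1, f (bound): 1, q (bound): 1
left-to-right use order: g, p, f, q
typing: ill-typed: a function awaiting T1 gets T1 -> T1
across the five disciplines: ordered ✗ | linear ✗ | affine ✗ | relevant ✗ | unrestricted ✗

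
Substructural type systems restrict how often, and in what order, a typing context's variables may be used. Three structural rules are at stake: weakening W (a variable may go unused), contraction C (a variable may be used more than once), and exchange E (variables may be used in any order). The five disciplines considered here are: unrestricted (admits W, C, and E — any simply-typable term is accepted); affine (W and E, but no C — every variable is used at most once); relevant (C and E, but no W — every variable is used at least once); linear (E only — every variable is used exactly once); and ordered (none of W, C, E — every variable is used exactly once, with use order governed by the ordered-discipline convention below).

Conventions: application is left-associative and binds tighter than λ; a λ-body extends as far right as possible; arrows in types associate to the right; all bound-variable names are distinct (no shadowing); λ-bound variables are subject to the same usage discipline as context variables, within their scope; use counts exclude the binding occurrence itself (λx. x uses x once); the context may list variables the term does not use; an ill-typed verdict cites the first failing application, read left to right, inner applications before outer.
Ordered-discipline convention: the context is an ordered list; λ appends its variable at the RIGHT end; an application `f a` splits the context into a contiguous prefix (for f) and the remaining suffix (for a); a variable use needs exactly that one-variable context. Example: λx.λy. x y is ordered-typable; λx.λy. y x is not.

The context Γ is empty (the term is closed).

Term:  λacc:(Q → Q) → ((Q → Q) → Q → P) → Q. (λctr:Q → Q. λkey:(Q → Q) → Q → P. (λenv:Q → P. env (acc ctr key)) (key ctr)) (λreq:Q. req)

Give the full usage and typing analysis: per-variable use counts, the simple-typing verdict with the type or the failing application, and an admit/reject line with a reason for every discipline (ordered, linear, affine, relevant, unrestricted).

counts: acc (bound)=1; ctr (bound)=2; key (bound)=2; env (bound)=1; req (bound)=1
uses in reading order: env, acc, ctr, key, key, ctr, req
typing: ✓ — ((Q → Q) → ((Q → Q) → Q → P) → Q) → ((Q → Q) → Q → P) → P
ordered: ✗, needs contraction — ctr ×2, key ×2
linear: ✗, needs contraction — ctr ×2, key ×2
affine: ✗, needs contraction — ctr ×2, key ×2
relevant: ✓, every one of acc, ctr, key, env, req appears
unrestricted: ✓, type-checks (((Q → Q) → ((Q → Q) → Q → P) → Q) → ((Q → Q) → Q → P) → P) and nothing is barred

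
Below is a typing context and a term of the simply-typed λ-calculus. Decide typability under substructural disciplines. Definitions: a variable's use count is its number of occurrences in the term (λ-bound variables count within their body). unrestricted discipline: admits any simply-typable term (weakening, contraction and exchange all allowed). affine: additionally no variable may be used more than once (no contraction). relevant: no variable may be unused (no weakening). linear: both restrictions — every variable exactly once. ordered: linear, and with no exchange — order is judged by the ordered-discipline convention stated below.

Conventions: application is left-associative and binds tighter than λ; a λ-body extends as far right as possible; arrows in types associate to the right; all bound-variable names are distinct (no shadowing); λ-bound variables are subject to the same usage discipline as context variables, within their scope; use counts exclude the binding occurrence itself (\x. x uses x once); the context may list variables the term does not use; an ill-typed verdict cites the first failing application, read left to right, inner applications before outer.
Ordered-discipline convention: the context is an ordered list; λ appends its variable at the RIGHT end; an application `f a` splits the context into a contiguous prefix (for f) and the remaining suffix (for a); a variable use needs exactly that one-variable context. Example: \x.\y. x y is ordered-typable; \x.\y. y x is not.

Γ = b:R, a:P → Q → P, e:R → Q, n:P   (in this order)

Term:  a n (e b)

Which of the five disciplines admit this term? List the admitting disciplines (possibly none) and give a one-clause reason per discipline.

accepted by: linear, affine, relevant, unrestricted
counts: b: 1; a: 1; e: 1; n: 1
order of uses: a, n, e, b
typing: the term checks, with type P
ordered: ✗ — needs exchange: uses follow a, n, e, b
linear: ✓ — b, a, e, n: one use apiece
affine: ✓ — b, a, e, n: no repeats, contraction unneeded
relevant: ✓ — every one of b, a, e, n appears
unrestricted: ✓ — type-checks (P) and nothing is barred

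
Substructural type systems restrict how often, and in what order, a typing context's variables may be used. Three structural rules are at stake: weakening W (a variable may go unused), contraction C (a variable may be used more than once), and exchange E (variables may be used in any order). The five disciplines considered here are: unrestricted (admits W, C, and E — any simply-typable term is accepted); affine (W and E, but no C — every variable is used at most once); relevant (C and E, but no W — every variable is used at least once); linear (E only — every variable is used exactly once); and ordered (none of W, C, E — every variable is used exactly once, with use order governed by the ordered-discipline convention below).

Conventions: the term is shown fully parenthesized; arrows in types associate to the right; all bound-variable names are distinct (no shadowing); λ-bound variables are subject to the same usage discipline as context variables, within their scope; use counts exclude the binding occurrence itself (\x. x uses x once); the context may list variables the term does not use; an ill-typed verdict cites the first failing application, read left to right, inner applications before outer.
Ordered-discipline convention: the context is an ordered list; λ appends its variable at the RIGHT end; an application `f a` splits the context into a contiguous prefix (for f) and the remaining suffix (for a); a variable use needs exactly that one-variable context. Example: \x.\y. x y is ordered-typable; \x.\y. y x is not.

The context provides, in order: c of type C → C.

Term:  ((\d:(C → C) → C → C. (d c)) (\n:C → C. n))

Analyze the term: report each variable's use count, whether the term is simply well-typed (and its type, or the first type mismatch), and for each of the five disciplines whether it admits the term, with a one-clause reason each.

use counts: c: 1; d (λ-bound): 1; n (λ-bound): 1
uses in reading order: d, c, n
typing: the term checks, with type C → C
ordered ✗ (no ordered split (uses run d, c, n))
linear ✓ (c, d, n: one use apiece)
affine ✓ (at most one use each (c, d, n))
relevant ✓ (every one of c, d, n appears)
unrestricted ✓ (simply typable at C → C; W, C, E all held)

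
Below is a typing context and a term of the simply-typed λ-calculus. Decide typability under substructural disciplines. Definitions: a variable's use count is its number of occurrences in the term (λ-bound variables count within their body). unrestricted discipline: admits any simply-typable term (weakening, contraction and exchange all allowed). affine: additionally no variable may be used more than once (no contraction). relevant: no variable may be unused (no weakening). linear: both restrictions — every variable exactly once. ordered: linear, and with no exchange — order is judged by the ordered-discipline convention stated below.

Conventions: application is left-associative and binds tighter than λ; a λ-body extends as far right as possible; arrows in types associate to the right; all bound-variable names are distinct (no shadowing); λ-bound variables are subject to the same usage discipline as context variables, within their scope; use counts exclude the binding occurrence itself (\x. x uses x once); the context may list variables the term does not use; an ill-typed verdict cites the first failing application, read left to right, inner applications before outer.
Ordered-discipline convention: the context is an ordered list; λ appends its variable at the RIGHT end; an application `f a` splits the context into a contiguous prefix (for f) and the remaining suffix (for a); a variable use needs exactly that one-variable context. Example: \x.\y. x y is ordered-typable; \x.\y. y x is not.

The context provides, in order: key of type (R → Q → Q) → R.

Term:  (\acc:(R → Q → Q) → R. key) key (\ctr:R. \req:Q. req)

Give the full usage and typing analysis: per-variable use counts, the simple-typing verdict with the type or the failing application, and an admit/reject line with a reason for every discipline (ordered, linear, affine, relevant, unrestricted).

usage: key=2, acc (bound)=0, ctr (bound)=0, req (bound)=1
left-to-right use order: key, key, req
typing: ✓ — R
ordered ✗ (key ×2 used more than once (contraction); needs weakening: acc, ctr unused)
linear ✗ (key ×2 used more than once (contraction); needs weakening: acc, ctr unused)
affine ✗ (key ×2 used more than once (contraction))
relevant ✗ (needs weakening: acc, ctr unused)
unrestricted ✓ (well-typed at R; no restrictions here)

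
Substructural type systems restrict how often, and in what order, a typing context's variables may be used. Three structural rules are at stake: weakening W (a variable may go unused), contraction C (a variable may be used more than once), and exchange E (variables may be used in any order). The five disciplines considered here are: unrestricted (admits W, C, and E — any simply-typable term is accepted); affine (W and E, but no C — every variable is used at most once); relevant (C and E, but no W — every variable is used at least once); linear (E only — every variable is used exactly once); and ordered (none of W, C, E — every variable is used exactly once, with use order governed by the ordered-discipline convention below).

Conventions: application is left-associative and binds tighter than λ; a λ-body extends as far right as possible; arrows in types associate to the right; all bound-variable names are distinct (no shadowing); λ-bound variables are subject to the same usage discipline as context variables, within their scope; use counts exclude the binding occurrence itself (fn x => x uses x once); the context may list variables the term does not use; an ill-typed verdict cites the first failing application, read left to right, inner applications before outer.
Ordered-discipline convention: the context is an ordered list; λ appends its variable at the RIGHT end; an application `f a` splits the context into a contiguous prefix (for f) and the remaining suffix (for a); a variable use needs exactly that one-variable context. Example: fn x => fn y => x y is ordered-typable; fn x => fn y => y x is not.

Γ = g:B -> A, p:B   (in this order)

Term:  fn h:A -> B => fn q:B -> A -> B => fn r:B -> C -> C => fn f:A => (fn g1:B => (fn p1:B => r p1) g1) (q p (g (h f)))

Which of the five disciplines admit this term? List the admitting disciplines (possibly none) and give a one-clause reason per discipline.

accepted by: linear, affine, relevant, unrestricted
usage: g=1, p=1, h (bound)=1, q (bound)=1, r (bound)=1, f (bound)=1, g1 (bound)=1, p1 (bound)=1
use order (left to right): r, p1, g1, q, p, g, h, f
typing: the term checks, with type (A -> B) -> (B -> A -> B) -> (B -> C -> C) -> A -> C -> C
ordered: ✗ — no ordered split (uses run r, p1, g1, q, p, g, h, f)
linear: ✓ — exactly-once usage across g, p, h, q, r, f, g1, p1
affine: ✓ — no duplicate uses among g, p, h, q, r, f, g1, p1
relevant: ✓ — every one of g, p, h, q, r, f, g1, p1 appears
unrestricted: ✓ — well-typed at (A -> B) -> (B -> A -> B) -> (B -> C -> C) -> A -> C -> C; no restrictions here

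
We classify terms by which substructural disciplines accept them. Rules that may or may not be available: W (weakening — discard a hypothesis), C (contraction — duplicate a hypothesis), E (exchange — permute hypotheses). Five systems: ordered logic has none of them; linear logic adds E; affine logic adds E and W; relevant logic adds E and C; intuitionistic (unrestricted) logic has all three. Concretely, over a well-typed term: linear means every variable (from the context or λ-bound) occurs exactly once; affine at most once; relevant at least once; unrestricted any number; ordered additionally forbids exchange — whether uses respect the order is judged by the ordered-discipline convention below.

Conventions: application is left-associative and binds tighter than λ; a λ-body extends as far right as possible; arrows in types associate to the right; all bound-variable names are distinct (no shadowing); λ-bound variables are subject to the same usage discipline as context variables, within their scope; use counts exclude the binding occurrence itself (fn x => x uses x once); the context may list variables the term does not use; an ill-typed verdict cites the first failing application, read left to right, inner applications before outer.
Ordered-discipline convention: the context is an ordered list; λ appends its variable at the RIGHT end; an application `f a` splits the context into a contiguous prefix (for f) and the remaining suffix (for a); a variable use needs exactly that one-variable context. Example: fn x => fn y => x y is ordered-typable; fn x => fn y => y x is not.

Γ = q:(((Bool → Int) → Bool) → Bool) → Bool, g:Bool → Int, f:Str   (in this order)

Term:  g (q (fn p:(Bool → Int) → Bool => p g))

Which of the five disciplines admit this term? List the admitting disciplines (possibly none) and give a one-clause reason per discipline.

admitted by: unrestricted
usage: q: 1; g: 2; f: 0; p (bound): 1
order of uses: g, q, p, g
typing: ✓ — Int
ordered: ✗, g ×2 used more than once (contraction); f left unused
linear: ✗, g ×2 used more than once (contraction); f left unused
affine: ✗, g ×2 used more than once (contraction)
relevant: ✗, f left unused
unrestricted: ✓, typability at Int is all that's needed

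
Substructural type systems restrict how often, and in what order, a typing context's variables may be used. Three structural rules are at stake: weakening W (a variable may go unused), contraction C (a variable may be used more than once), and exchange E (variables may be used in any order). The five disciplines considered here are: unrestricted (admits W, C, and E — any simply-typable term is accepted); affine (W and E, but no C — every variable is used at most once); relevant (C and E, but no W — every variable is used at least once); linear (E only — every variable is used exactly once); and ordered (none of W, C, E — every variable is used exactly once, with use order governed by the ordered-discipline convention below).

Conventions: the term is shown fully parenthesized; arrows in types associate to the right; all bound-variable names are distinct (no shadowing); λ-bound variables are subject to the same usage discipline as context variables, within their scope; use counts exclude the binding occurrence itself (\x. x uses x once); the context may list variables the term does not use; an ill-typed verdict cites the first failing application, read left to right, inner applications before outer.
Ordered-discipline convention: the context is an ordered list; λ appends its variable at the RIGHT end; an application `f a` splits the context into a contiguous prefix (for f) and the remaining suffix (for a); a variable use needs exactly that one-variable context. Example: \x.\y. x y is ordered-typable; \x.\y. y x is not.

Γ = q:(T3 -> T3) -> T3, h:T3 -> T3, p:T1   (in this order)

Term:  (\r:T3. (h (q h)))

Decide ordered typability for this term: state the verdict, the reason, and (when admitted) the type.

no — repeated use of h ×2; p, r left unused
usage: q: 1×; h: 2×; p: 0×; r [bound]: 0×
order of uses: h, q, h
typing: well-typed at T3 -> T3
summary: ordered ✗ · linear ✗ · affine ✗ · relevant ✗ · unrestricted ✓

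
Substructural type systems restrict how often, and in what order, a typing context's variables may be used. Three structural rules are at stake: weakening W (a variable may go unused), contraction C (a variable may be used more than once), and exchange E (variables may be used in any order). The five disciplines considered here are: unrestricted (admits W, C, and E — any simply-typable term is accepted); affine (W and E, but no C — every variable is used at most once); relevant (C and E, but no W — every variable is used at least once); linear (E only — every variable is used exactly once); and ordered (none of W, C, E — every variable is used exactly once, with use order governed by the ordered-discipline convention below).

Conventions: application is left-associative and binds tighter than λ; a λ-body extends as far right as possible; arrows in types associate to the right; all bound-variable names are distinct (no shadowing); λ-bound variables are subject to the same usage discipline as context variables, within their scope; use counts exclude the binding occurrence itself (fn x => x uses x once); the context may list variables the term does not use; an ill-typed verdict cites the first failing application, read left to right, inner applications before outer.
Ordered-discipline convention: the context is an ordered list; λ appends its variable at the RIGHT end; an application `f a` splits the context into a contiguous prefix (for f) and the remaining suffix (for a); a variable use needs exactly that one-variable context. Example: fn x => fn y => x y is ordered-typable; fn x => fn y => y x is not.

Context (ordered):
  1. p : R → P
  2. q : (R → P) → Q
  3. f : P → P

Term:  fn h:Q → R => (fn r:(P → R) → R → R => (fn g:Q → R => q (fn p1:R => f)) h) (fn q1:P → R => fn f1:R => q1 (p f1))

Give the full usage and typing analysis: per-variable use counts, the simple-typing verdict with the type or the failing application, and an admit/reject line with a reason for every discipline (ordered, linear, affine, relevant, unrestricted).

counts: p=1, q=1, f=1, h (bound)=1, r (bound)=0, g (bound)=0, p1 (bound)=0, q1 (bound)=1, f1 (bound)=1
order of uses: q, f, h, q1, p, f1
typing: ill-typed: a function awaiting R → P gets R → P → P
ordered: ✗, not simply typable
linear: ✗, fails simple typing
affine: ✗, a type mismatch blocks all five
relevant: ✗, the type mismatch rejects it
unrestricted: ✗, not simply typable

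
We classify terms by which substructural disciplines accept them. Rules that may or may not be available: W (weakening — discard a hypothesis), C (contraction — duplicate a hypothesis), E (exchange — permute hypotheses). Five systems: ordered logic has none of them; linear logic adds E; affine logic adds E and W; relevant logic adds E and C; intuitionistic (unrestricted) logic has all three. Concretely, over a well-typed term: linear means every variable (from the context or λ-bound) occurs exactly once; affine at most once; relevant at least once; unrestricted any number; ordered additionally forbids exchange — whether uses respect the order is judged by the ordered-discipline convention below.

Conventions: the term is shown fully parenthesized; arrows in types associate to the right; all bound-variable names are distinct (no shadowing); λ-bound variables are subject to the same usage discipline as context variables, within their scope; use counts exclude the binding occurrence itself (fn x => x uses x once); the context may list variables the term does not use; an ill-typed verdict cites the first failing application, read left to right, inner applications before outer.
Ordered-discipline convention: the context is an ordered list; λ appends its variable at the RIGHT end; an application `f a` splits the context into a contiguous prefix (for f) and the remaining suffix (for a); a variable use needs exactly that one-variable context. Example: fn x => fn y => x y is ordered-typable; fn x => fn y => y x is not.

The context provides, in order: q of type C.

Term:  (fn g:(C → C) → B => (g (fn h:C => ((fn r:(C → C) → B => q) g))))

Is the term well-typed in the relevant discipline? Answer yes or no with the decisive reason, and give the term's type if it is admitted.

no — unused: h, r — weakening required
use counts: q: 1, g (bound): 2, h (bound): 0, r (bound): 0
left-to-right use order: g, q, g
typing: well-typed at ((C → C) → B) → B
across the five disciplines: ordered ✗ · linear ✗ · affine ✗ · relevant ✗ · unrestricted ✓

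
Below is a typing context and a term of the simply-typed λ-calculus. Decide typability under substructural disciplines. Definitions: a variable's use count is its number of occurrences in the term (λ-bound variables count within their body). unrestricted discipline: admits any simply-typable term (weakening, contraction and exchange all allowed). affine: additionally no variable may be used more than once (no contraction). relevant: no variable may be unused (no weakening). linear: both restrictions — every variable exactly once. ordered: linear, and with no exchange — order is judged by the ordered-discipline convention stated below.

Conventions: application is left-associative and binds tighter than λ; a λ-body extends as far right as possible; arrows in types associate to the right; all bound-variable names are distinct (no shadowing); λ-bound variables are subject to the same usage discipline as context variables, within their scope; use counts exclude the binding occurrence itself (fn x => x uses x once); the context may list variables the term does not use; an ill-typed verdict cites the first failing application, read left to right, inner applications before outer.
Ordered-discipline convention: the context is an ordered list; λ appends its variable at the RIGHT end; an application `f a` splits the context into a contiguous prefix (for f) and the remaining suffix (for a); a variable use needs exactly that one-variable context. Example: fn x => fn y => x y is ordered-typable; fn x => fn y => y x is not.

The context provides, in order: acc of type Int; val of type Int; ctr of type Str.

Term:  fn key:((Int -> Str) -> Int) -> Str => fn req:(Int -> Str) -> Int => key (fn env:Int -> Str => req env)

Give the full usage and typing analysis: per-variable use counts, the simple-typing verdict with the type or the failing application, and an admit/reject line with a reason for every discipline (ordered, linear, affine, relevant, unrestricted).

counts: acc: 0×, val: 0×, ctr: 0×, key (λ-bound): 1×, req (λ-bound): 1×, env (λ-bound): 1×
use order (left to right): key, req, env
typing: the term checks, with type (((Int -> Str) -> Int) -> Str) -> ((Int -> Str) -> Int) -> Str
ordered: ✗, acc, val, ctr left unused
linear: ✗, acc, val, ctr left unused
affine: ✓, acc, val, ctr, key, req, env: no repeats, contraction unneeded
relevant: ✗, acc, val, ctr left unused
unrestricted: ✓, simply typable at (((Int -> Str) -> Int) -> Str) -> ((Int -> Str) -> Int) -> Str; W, C, E all held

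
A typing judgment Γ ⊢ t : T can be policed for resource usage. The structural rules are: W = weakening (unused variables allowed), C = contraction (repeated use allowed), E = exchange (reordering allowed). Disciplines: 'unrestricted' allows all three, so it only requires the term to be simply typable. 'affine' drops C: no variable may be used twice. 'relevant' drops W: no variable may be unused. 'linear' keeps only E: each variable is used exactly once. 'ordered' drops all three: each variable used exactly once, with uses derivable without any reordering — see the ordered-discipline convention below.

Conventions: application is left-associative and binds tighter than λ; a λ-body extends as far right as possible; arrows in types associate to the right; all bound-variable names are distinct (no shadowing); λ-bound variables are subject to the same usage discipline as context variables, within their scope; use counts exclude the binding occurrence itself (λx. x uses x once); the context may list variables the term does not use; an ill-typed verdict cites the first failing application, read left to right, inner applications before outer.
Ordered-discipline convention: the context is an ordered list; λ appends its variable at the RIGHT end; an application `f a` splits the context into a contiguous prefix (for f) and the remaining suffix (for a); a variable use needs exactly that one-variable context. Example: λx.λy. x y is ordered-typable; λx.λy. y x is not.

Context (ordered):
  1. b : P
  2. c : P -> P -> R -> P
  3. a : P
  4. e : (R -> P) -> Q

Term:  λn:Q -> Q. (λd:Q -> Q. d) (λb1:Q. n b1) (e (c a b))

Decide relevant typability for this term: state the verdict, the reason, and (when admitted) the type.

yes — b, c, a, e, n, d, b1: all used, weakening unneeded; term : (Q -> Q) -> Q
counts: b: 1; c: 1; a: 1; e: 1; n [bound]: 1; d [bound]: 1; b1 [bound]: 1
use order (left to right): d, n, b1, e, c, a, b
typing: ✓ — (Q -> Q) -> Q
per-discipline verdicts: ordered ✗; linear ✓; affine ✓; relevant ✓; unrestricted ✓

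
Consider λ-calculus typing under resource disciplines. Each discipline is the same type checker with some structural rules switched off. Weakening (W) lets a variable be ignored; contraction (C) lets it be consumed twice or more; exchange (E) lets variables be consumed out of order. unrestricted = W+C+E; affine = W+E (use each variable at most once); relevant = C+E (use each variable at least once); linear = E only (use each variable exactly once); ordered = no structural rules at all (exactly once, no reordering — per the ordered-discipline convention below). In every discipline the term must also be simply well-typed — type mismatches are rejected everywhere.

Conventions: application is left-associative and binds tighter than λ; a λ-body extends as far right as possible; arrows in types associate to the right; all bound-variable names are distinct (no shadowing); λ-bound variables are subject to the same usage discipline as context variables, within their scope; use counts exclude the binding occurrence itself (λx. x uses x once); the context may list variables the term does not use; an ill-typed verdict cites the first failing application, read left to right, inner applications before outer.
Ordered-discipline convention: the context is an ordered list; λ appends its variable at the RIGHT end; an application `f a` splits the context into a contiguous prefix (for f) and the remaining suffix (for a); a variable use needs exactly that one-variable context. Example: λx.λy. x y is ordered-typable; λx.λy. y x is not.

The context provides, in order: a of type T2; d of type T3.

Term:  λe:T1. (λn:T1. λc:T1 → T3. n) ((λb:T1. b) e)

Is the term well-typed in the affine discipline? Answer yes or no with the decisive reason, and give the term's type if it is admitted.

yes — no duplicate uses among a, d, e, n, c, b; term : T1 → (T1 → T3) → T1
usage: a=0; d=0; e (λ-bound)=1; n (λ-bound)=1; c (λ-bound)=0; b (λ-bound)=1
uses in reading order: n, b, e
typing: ✓ — T1 → (T1 → T3) → T1
all disciplines: ordered ✗; linear ✗; affine ✓; relevant ✗; unrestricted ✓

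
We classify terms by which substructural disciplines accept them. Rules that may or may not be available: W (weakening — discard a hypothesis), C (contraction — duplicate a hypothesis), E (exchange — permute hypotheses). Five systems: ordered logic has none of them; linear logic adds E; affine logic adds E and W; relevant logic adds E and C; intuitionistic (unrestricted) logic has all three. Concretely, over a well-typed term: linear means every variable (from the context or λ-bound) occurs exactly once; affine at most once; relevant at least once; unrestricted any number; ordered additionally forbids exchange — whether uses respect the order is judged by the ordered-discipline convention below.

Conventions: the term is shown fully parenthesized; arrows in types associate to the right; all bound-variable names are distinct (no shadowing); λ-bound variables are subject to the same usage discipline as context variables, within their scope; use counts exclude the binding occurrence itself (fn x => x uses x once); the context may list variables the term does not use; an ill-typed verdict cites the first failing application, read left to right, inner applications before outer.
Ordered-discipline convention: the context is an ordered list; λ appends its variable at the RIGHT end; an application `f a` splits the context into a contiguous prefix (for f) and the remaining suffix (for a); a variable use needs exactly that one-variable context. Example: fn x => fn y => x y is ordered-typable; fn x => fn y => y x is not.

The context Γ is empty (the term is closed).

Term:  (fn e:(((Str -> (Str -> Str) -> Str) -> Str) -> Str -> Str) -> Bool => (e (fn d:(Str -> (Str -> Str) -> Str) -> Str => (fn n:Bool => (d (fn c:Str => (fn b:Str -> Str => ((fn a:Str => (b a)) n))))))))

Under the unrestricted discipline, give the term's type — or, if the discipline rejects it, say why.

not well-typed under unrestricted — not simply typable
use counts: e [bound]: 1, d [bound]: 1, n [bound]: 1, c [bound]: 0, b [bound]: 1, a [bound]: 1
left-to-right use order: e, d, b, a, n
typing: ill-typed: a function awaiting Str gets Bool
summary: ordered ✗, linear ✗, affine ✗, relevant ✗, unrestricted ✗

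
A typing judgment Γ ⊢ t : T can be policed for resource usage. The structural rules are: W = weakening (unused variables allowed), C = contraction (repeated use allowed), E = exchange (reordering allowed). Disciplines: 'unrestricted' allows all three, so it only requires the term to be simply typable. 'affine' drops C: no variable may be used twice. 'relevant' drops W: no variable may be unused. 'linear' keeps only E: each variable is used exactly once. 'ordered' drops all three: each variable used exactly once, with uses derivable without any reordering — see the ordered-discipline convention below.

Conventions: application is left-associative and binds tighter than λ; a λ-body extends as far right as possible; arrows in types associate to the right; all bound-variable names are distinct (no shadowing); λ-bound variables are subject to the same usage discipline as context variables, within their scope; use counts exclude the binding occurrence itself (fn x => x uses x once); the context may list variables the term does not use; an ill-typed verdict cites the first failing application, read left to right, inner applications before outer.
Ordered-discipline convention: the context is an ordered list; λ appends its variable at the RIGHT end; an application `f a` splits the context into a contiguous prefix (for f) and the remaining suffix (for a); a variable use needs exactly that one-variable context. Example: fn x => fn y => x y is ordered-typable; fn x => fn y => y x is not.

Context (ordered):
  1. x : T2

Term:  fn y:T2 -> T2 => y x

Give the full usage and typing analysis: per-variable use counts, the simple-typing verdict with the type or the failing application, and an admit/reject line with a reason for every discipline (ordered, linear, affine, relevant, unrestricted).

variable uses: x: 1; y (λ-bound): 1
left-to-right use order: y, x
typing: well-typed — term : (T2 -> T2) -> T2
ordered ✗ (no contiguous prefix/suffix split fits y, x)
linear ✓ (single use per variable (x, y))
affine ✓ (no duplicate uses among x, y)
relevant ✓ (at least one use each (x, y))
unrestricted ✓ (simply typable at (T2 -> T2) -> T2; W, C, E all held)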